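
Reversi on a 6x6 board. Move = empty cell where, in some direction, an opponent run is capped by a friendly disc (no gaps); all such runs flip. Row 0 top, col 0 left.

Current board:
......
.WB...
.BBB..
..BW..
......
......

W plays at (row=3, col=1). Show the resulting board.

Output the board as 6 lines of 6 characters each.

Place W at (3,1); scan 8 dirs for brackets.
Dir NW: first cell '.' (not opp) -> no flip
Dir N: opp run (2,1) capped by W -> flip
Dir NE: opp run (2,2), next='.' -> no flip
Dir W: first cell '.' (not opp) -> no flip
Dir E: opp run (3,2) capped by W -> flip
Dir SW: first cell '.' (not opp) -> no flip
Dir S: first cell '.' (not opp) -> no flip
Dir SE: first cell '.' (not opp) -> no flip
All flips: (2,1) (3,2)

Answer: ......
.WB...
.WBB..
.WWW..
......
......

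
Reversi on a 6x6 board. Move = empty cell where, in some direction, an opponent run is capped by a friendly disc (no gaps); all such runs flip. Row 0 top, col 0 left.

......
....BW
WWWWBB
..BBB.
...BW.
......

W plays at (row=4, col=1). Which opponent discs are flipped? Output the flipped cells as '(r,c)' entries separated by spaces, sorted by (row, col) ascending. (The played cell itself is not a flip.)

Answer: (3,2)

Derivation:
Dir NW: first cell '.' (not opp) -> no flip
Dir N: first cell '.' (not opp) -> no flip
Dir NE: opp run (3,2) capped by W -> flip
Dir W: first cell '.' (not opp) -> no flip
Dir E: first cell '.' (not opp) -> no flip
Dir SW: first cell '.' (not opp) -> no flip
Dir S: first cell '.' (not opp) -> no flip
Dir SE: first cell '.' (not opp) -> no flip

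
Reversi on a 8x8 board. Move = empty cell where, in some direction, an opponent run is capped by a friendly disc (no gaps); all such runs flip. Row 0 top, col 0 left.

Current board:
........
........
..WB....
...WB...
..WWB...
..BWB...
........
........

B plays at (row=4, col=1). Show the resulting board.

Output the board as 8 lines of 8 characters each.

Answer: ........
........
..WB....
...WB...
.BBBB...
..BWB...
........
........

Derivation:
Place B at (4,1); scan 8 dirs for brackets.
Dir NW: first cell '.' (not opp) -> no flip
Dir N: first cell '.' (not opp) -> no flip
Dir NE: first cell '.' (not opp) -> no flip
Dir W: first cell '.' (not opp) -> no flip
Dir E: opp run (4,2) (4,3) capped by B -> flip
Dir SW: first cell '.' (not opp) -> no flip
Dir S: first cell '.' (not opp) -> no flip
Dir SE: first cell 'B' (not opp) -> no flip
All flips: (4,2) (4,3)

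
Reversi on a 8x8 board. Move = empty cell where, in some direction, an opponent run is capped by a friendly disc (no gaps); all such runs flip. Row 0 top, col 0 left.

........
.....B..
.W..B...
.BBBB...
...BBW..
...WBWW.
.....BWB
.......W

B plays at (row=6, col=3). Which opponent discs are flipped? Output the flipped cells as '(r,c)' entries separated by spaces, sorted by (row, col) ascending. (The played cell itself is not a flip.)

Dir NW: first cell '.' (not opp) -> no flip
Dir N: opp run (5,3) capped by B -> flip
Dir NE: first cell 'B' (not opp) -> no flip
Dir W: first cell '.' (not opp) -> no flip
Dir E: first cell '.' (not opp) -> no flip
Dir SW: first cell '.' (not opp) -> no flip
Dir S: first cell '.' (not opp) -> no flip
Dir SE: first cell '.' (not opp) -> no flip

Answer: (5,3)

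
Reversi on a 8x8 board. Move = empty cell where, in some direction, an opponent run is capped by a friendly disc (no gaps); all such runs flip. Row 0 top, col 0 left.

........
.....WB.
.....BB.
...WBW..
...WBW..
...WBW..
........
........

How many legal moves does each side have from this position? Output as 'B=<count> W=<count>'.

Answer: B=13 W=6

Derivation:
-- B to move --
(0,4): flips 1 -> legal
(0,5): flips 1 -> legal
(0,6): no bracket -> illegal
(1,4): flips 1 -> legal
(2,2): flips 1 -> legal
(2,3): no bracket -> illegal
(2,4): no bracket -> illegal
(3,2): flips 2 -> legal
(3,6): flips 2 -> legal
(4,2): flips 1 -> legal
(4,6): flips 1 -> legal
(5,2): flips 2 -> legal
(5,6): flips 2 -> legal
(6,2): flips 1 -> legal
(6,3): no bracket -> illegal
(6,4): no bracket -> illegal
(6,5): flips 3 -> legal
(6,6): flips 1 -> legal
B mobility = 13
-- W to move --
(0,5): no bracket -> illegal
(0,6): no bracket -> illegal
(0,7): flips 3 -> legal
(1,4): no bracket -> illegal
(1,7): flips 2 -> legal
(2,3): flips 1 -> legal
(2,4): no bracket -> illegal
(2,7): no bracket -> illegal
(3,6): no bracket -> illegal
(3,7): flips 1 -> legal
(6,3): flips 1 -> legal
(6,4): no bracket -> illegal
(6,5): flips 1 -> legal
W mobility = 6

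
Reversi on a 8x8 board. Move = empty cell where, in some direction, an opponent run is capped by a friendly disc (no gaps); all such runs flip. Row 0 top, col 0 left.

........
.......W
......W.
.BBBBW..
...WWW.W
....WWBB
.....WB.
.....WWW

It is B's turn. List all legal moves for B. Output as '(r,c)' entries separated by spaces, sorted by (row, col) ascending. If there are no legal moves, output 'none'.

Answer: (3,6) (3,7) (5,2) (5,3) (6,4) (7,4)

Derivation:
(0,6): no bracket -> illegal
(0,7): no bracket -> illegal
(1,5): no bracket -> illegal
(1,6): no bracket -> illegal
(2,4): no bracket -> illegal
(2,5): no bracket -> illegal
(2,7): no bracket -> illegal
(3,6): flips 1 -> legal
(3,7): flips 1 -> legal
(4,2): no bracket -> illegal
(4,6): no bracket -> illegal
(5,2): flips 1 -> legal
(5,3): flips 3 -> legal
(6,3): no bracket -> illegal
(6,4): flips 3 -> legal
(6,7): no bracket -> illegal
(7,4): flips 1 -> legal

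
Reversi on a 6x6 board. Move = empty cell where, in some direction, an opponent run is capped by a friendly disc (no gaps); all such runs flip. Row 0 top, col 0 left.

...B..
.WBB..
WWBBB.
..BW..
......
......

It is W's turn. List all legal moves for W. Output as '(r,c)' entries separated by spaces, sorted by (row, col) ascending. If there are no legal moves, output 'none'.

Answer: (1,4) (1,5) (2,5) (3,1) (4,3)

Derivation:
(0,1): no bracket -> illegal
(0,2): no bracket -> illegal
(0,4): no bracket -> illegal
(1,4): flips 2 -> legal
(1,5): flips 1 -> legal
(2,5): flips 3 -> legal
(3,1): flips 1 -> legal
(3,4): no bracket -> illegal
(3,5): no bracket -> illegal
(4,1): no bracket -> illegal
(4,2): no bracket -> illegal
(4,3): flips 1 -> legal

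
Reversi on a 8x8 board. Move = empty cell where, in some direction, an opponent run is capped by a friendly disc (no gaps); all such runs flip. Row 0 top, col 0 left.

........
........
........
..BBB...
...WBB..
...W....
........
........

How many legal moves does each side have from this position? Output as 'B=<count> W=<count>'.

Answer: B=5 W=5

Derivation:
-- B to move --
(4,2): flips 1 -> legal
(5,2): flips 1 -> legal
(5,4): flips 1 -> legal
(6,2): flips 1 -> legal
(6,3): flips 2 -> legal
(6,4): no bracket -> illegal
B mobility = 5
-- W to move --
(2,1): flips 1 -> legal
(2,2): no bracket -> illegal
(2,3): flips 1 -> legal
(2,4): no bracket -> illegal
(2,5): flips 1 -> legal
(3,1): no bracket -> illegal
(3,5): flips 1 -> legal
(3,6): no bracket -> illegal
(4,1): no bracket -> illegal
(4,2): no bracket -> illegal
(4,6): flips 2 -> legal
(5,4): no bracket -> illegal
(5,5): no bracket -> illegal
(5,6): no bracket -> illegal
W mobility = 5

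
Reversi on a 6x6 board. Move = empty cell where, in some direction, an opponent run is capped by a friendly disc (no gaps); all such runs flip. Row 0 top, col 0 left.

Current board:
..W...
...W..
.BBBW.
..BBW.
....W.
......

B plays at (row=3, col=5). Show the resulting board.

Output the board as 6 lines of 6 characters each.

Place B at (3,5); scan 8 dirs for brackets.
Dir NW: opp run (2,4) (1,3) (0,2), next=edge -> no flip
Dir N: first cell '.' (not opp) -> no flip
Dir NE: edge -> no flip
Dir W: opp run (3,4) capped by B -> flip
Dir E: edge -> no flip
Dir SW: opp run (4,4), next='.' -> no flip
Dir S: first cell '.' (not opp) -> no flip
Dir SE: edge -> no flip
All flips: (3,4)

Answer: ..W...
...W..
.BBBW.
..BBBB
....W.
......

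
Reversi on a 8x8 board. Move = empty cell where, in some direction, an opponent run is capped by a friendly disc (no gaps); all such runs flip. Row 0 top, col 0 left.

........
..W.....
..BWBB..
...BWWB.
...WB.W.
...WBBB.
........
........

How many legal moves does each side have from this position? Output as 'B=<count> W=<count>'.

-- B to move --
(0,1): no bracket -> illegal
(0,2): flips 1 -> legal
(0,3): no bracket -> illegal
(1,1): no bracket -> illegal
(1,3): flips 1 -> legal
(1,4): no bracket -> illegal
(2,1): no bracket -> illegal
(2,6): flips 1 -> legal
(3,2): flips 1 -> legal
(3,7): flips 1 -> legal
(4,2): flips 1 -> legal
(4,5): flips 1 -> legal
(4,7): no bracket -> illegal
(5,2): flips 3 -> legal
(5,7): flips 2 -> legal
(6,2): flips 1 -> legal
(6,3): flips 2 -> legal
(6,4): no bracket -> illegal
B mobility = 11
-- W to move --
(1,1): no bracket -> illegal
(1,3): flips 1 -> legal
(1,4): flips 1 -> legal
(1,5): flips 1 -> legal
(1,6): flips 1 -> legal
(2,1): flips 1 -> legal
(2,6): flips 3 -> legal
(2,7): no bracket -> illegal
(3,1): no bracket -> illegal
(3,2): flips 2 -> legal
(3,7): flips 1 -> legal
(4,2): no bracket -> illegal
(4,5): flips 1 -> legal
(4,7): no bracket -> illegal
(5,7): flips 3 -> legal
(6,3): no bracket -> illegal
(6,4): flips 3 -> legal
(6,5): flips 1 -> legal
(6,6): flips 1 -> legal
(6,7): no bracket -> illegal
W mobility = 13

Answer: B=11 W=13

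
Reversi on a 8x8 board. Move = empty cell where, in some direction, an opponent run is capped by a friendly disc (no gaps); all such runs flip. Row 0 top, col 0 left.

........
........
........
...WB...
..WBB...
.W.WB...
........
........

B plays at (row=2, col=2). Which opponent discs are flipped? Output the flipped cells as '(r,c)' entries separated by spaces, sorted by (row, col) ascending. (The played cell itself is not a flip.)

Answer: (3,3)

Derivation:
Dir NW: first cell '.' (not opp) -> no flip
Dir N: first cell '.' (not opp) -> no flip
Dir NE: first cell '.' (not opp) -> no flip
Dir W: first cell '.' (not opp) -> no flip
Dir E: first cell '.' (not opp) -> no flip
Dir SW: first cell '.' (not opp) -> no flip
Dir S: first cell '.' (not opp) -> no flip
Dir SE: opp run (3,3) capped by B -> flip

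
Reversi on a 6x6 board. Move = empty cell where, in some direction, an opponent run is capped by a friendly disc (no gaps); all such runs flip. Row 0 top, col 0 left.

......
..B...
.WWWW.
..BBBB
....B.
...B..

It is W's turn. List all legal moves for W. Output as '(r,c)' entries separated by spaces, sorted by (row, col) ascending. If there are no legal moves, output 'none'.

(0,1): flips 1 -> legal
(0,2): flips 1 -> legal
(0,3): flips 1 -> legal
(1,1): no bracket -> illegal
(1,3): no bracket -> illegal
(2,5): no bracket -> illegal
(3,1): no bracket -> illegal
(4,1): flips 1 -> legal
(4,2): flips 2 -> legal
(4,3): flips 2 -> legal
(4,5): flips 1 -> legal
(5,2): no bracket -> illegal
(5,4): flips 2 -> legal
(5,5): flips 2 -> legal

Answer: (0,1) (0,2) (0,3) (4,1) (4,2) (4,3) (4,5) (5,4) (5,5)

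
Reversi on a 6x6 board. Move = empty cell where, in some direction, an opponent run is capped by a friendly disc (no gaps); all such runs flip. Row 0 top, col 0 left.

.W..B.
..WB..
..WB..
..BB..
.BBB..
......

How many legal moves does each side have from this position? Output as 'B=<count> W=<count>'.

Answer: B=4 W=5

Derivation:
-- B to move --
(0,0): no bracket -> illegal
(0,2): flips 2 -> legal
(0,3): no bracket -> illegal
(1,0): no bracket -> illegal
(1,1): flips 2 -> legal
(2,1): flips 1 -> legal
(3,1): flips 1 -> legal
B mobility = 4
-- W to move --
(0,2): no bracket -> illegal
(0,3): no bracket -> illegal
(0,5): no bracket -> illegal
(1,4): flips 1 -> legal
(1,5): no bracket -> illegal
(2,1): no bracket -> illegal
(2,4): flips 1 -> legal
(3,0): no bracket -> illegal
(3,1): no bracket -> illegal
(3,4): flips 1 -> legal
(4,0): no bracket -> illegal
(4,4): flips 1 -> legal
(5,0): no bracket -> illegal
(5,1): no bracket -> illegal
(5,2): flips 2 -> legal
(5,3): no bracket -> illegal
(5,4): no bracket -> illegal
W mobility = 5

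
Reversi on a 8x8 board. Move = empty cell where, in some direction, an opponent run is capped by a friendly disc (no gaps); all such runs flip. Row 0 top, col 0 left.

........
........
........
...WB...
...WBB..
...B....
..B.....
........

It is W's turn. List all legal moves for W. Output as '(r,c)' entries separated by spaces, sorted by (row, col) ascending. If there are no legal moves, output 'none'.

(2,3): no bracket -> illegal
(2,4): no bracket -> illegal
(2,5): flips 1 -> legal
(3,5): flips 1 -> legal
(3,6): no bracket -> illegal
(4,2): no bracket -> illegal
(4,6): flips 2 -> legal
(5,1): no bracket -> illegal
(5,2): no bracket -> illegal
(5,4): no bracket -> illegal
(5,5): flips 1 -> legal
(5,6): no bracket -> illegal
(6,1): no bracket -> illegal
(6,3): flips 1 -> legal
(6,4): no bracket -> illegal
(7,1): no bracket -> illegal
(7,2): no bracket -> illegal
(7,3): no bracket -> illegal

Answer: (2,5) (3,5) (4,6) (5,5) (6,3)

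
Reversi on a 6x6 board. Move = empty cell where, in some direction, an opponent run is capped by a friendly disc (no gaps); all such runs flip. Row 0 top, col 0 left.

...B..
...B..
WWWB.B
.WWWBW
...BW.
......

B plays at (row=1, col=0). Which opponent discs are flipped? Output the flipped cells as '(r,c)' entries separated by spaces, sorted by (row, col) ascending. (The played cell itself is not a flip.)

Answer: (2,1) (3,2)

Derivation:
Dir NW: edge -> no flip
Dir N: first cell '.' (not opp) -> no flip
Dir NE: first cell '.' (not opp) -> no flip
Dir W: edge -> no flip
Dir E: first cell '.' (not opp) -> no flip
Dir SW: edge -> no flip
Dir S: opp run (2,0), next='.' -> no flip
Dir SE: opp run (2,1) (3,2) capped by B -> flip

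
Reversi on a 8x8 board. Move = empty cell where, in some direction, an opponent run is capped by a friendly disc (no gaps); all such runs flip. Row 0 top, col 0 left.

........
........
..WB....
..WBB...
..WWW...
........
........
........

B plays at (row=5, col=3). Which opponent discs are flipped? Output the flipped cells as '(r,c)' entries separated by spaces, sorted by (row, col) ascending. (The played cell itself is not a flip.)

Answer: (4,3)

Derivation:
Dir NW: opp run (4,2), next='.' -> no flip
Dir N: opp run (4,3) capped by B -> flip
Dir NE: opp run (4,4), next='.' -> no flip
Dir W: first cell '.' (not opp) -> no flip
Dir E: first cell '.' (not opp) -> no flip
Dir SW: first cell '.' (not opp) -> no flip
Dir S: first cell '.' (not opp) -> no flip
Dir SE: first cell '.' (not opp) -> no flip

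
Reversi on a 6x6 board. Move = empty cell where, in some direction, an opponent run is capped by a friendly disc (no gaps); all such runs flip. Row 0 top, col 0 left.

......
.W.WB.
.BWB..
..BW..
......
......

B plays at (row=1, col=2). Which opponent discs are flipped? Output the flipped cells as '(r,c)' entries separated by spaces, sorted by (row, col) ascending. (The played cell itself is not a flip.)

Dir NW: first cell '.' (not opp) -> no flip
Dir N: first cell '.' (not opp) -> no flip
Dir NE: first cell '.' (not opp) -> no flip
Dir W: opp run (1,1), next='.' -> no flip
Dir E: opp run (1,3) capped by B -> flip
Dir SW: first cell 'B' (not opp) -> no flip
Dir S: opp run (2,2) capped by B -> flip
Dir SE: first cell 'B' (not opp) -> no flip

Answer: (1,3) (2,2)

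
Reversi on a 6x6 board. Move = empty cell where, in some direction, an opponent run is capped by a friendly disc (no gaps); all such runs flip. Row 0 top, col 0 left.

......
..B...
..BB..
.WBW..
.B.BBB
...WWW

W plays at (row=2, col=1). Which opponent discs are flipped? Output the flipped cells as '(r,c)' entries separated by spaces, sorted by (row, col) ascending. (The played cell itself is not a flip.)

Answer: (3,2) (4,3)

Derivation:
Dir NW: first cell '.' (not opp) -> no flip
Dir N: first cell '.' (not opp) -> no flip
Dir NE: opp run (1,2), next='.' -> no flip
Dir W: first cell '.' (not opp) -> no flip
Dir E: opp run (2,2) (2,3), next='.' -> no flip
Dir SW: first cell '.' (not opp) -> no flip
Dir S: first cell 'W' (not opp) -> no flip
Dir SE: opp run (3,2) (4,3) capped by W -> flip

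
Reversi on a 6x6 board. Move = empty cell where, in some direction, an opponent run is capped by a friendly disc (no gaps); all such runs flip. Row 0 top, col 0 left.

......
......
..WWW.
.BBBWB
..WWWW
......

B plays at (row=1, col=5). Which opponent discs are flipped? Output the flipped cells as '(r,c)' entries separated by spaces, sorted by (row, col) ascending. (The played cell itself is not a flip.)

Answer: (2,4)

Derivation:
Dir NW: first cell '.' (not opp) -> no flip
Dir N: first cell '.' (not opp) -> no flip
Dir NE: edge -> no flip
Dir W: first cell '.' (not opp) -> no flip
Dir E: edge -> no flip
Dir SW: opp run (2,4) capped by B -> flip
Dir S: first cell '.' (not opp) -> no flip
Dir SE: edge -> no flip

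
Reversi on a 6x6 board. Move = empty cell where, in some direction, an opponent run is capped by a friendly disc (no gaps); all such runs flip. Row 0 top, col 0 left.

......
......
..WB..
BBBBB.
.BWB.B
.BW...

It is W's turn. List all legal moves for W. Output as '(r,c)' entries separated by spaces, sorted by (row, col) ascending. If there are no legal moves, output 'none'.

Answer: (2,0) (2,4) (2,5) (4,0) (4,4) (5,0)

Derivation:
(1,2): no bracket -> illegal
(1,3): no bracket -> illegal
(1,4): no bracket -> illegal
(2,0): flips 1 -> legal
(2,1): no bracket -> illegal
(2,4): flips 2 -> legal
(2,5): flips 2 -> legal
(3,5): no bracket -> illegal
(4,0): flips 2 -> legal
(4,4): flips 2 -> legal
(5,0): flips 1 -> legal
(5,3): no bracket -> illegal
(5,4): no bracket -> illegal
(5,5): no bracket -> illegal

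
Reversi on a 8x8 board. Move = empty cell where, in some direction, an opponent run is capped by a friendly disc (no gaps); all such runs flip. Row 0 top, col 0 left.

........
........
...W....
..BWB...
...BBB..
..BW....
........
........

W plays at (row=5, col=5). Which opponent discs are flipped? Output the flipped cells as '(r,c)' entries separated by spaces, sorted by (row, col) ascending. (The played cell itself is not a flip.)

Answer: (4,4)

Derivation:
Dir NW: opp run (4,4) capped by W -> flip
Dir N: opp run (4,5), next='.' -> no flip
Dir NE: first cell '.' (not opp) -> no flip
Dir W: first cell '.' (not opp) -> no flip
Dir E: first cell '.' (not opp) -> no flip
Dir SW: first cell '.' (not opp) -> no flip
Dir S: first cell '.' (not opp) -> no flip
Dir SE: first cell '.' (not opp) -> no flip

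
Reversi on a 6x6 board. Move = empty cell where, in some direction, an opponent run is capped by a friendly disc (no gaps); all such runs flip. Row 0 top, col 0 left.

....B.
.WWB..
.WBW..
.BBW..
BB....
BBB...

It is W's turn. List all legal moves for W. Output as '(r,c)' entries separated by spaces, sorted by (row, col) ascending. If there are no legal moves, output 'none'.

(0,2): no bracket -> illegal
(0,3): flips 1 -> legal
(0,5): no bracket -> illegal
(1,4): flips 1 -> legal
(1,5): no bracket -> illegal
(2,0): no bracket -> illegal
(2,4): no bracket -> illegal
(3,0): flips 2 -> legal
(4,2): flips 2 -> legal
(4,3): flips 1 -> legal
(5,3): no bracket -> illegal

Answer: (0,3) (1,4) (3,0) (4,2) (4,3)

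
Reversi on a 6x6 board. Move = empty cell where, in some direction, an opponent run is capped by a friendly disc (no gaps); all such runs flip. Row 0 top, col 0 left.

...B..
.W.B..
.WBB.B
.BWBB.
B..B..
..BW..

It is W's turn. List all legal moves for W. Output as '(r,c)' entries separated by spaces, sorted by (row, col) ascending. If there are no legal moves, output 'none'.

(0,2): no bracket -> illegal
(0,4): no bracket -> illegal
(1,2): flips 1 -> legal
(1,4): flips 1 -> legal
(1,5): no bracket -> illegal
(2,0): no bracket -> illegal
(2,4): flips 2 -> legal
(3,0): flips 1 -> legal
(3,5): flips 2 -> legal
(4,1): flips 1 -> legal
(4,2): no bracket -> illegal
(4,4): flips 2 -> legal
(4,5): no bracket -> illegal
(5,0): no bracket -> illegal
(5,1): flips 1 -> legal
(5,4): flips 1 -> legal

Answer: (1,2) (1,4) (2,4) (3,0) (3,5) (4,1) (4,4) (5,1) (5,4)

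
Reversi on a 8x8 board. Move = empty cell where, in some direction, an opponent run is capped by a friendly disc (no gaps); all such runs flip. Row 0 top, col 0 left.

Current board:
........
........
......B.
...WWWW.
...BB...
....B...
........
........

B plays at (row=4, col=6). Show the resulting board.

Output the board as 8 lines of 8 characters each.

Answer: ........
........
......B.
...WWWB.
...BB.B.
....B...
........
........

Derivation:
Place B at (4,6); scan 8 dirs for brackets.
Dir NW: opp run (3,5), next='.' -> no flip
Dir N: opp run (3,6) capped by B -> flip
Dir NE: first cell '.' (not opp) -> no flip
Dir W: first cell '.' (not opp) -> no flip
Dir E: first cell '.' (not opp) -> no flip
Dir SW: first cell '.' (not opp) -> no flip
Dir S: first cell '.' (not opp) -> no flip
Dir SE: first cell '.' (not opp) -> no flip
All flips: (3,6)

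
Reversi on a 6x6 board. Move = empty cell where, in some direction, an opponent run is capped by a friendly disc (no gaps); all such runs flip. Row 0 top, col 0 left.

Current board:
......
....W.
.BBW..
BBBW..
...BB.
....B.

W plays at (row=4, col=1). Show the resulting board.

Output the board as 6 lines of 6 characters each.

Answer: ......
....W.
.BBW..
BBWW..
.W.BB.
....B.

Derivation:
Place W at (4,1); scan 8 dirs for brackets.
Dir NW: opp run (3,0), next=edge -> no flip
Dir N: opp run (3,1) (2,1), next='.' -> no flip
Dir NE: opp run (3,2) capped by W -> flip
Dir W: first cell '.' (not opp) -> no flip
Dir E: first cell '.' (not opp) -> no flip
Dir SW: first cell '.' (not opp) -> no flip
Dir S: first cell '.' (not opp) -> no flip
Dir SE: first cell '.' (not opp) -> no flip
All flips: (3,2)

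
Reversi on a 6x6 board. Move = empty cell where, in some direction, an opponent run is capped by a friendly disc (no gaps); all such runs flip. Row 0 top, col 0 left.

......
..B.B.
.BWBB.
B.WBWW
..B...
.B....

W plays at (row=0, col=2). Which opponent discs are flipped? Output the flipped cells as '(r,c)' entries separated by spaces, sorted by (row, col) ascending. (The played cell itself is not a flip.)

Dir NW: edge -> no flip
Dir N: edge -> no flip
Dir NE: edge -> no flip
Dir W: first cell '.' (not opp) -> no flip
Dir E: first cell '.' (not opp) -> no flip
Dir SW: first cell '.' (not opp) -> no flip
Dir S: opp run (1,2) capped by W -> flip
Dir SE: first cell '.' (not opp) -> no flip

Answer: (1,2)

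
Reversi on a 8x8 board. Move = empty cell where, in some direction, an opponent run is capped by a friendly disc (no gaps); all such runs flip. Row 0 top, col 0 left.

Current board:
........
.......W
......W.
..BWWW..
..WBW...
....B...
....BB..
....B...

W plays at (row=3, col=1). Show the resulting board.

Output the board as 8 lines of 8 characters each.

Answer: ........
.......W
......W.
.WWWWW..
..WBW...
....B...
....BB..
....B...

Derivation:
Place W at (3,1); scan 8 dirs for brackets.
Dir NW: first cell '.' (not opp) -> no flip
Dir N: first cell '.' (not opp) -> no flip
Dir NE: first cell '.' (not opp) -> no flip
Dir W: first cell '.' (not opp) -> no flip
Dir E: opp run (3,2) capped by W -> flip
Dir SW: first cell '.' (not opp) -> no flip
Dir S: first cell '.' (not opp) -> no flip
Dir SE: first cell 'W' (not opp) -> no flip
All flips: (3,2)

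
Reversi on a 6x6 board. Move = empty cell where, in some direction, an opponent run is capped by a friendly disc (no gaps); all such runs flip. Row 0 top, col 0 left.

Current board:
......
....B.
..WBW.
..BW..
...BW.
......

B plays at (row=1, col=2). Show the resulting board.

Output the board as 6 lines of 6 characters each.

Place B at (1,2); scan 8 dirs for brackets.
Dir NW: first cell '.' (not opp) -> no flip
Dir N: first cell '.' (not opp) -> no flip
Dir NE: first cell '.' (not opp) -> no flip
Dir W: first cell '.' (not opp) -> no flip
Dir E: first cell '.' (not opp) -> no flip
Dir SW: first cell '.' (not opp) -> no flip
Dir S: opp run (2,2) capped by B -> flip
Dir SE: first cell 'B' (not opp) -> no flip
All flips: (2,2)

Answer: ......
..B.B.
..BBW.
..BW..
...BW.
......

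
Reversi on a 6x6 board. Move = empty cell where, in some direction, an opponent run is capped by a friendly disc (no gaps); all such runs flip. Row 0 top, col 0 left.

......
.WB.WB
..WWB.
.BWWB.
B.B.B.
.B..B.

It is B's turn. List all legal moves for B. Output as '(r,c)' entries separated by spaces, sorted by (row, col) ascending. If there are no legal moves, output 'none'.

Answer: (0,0) (0,4) (1,0) (1,3) (2,1)

Derivation:
(0,0): flips 3 -> legal
(0,1): no bracket -> illegal
(0,2): no bracket -> illegal
(0,3): no bracket -> illegal
(0,4): flips 1 -> legal
(0,5): no bracket -> illegal
(1,0): flips 1 -> legal
(1,3): flips 2 -> legal
(2,0): no bracket -> illegal
(2,1): flips 2 -> legal
(2,5): no bracket -> illegal
(4,1): no bracket -> illegal
(4,3): no bracket -> illegal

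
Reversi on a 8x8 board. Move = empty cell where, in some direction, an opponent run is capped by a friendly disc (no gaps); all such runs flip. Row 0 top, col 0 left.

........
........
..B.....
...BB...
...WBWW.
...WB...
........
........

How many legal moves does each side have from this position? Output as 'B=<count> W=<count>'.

Answer: B=8 W=6

Derivation:
-- B to move --
(3,2): flips 1 -> legal
(3,5): no bracket -> illegal
(3,6): flips 1 -> legal
(3,7): no bracket -> illegal
(4,2): flips 1 -> legal
(4,7): flips 2 -> legal
(5,2): flips 2 -> legal
(5,5): no bracket -> illegal
(5,6): flips 1 -> legal
(5,7): no bracket -> illegal
(6,2): flips 1 -> legal
(6,3): flips 2 -> legal
(6,4): no bracket -> illegal
B mobility = 8
-- W to move --
(1,1): no bracket -> illegal
(1,2): no bracket -> illegal
(1,3): no bracket -> illegal
(2,1): no bracket -> illegal
(2,3): flips 2 -> legal
(2,4): no bracket -> illegal
(2,5): flips 1 -> legal
(3,1): no bracket -> illegal
(3,2): no bracket -> illegal
(3,5): flips 1 -> legal
(4,2): no bracket -> illegal
(5,5): flips 1 -> legal
(6,3): flips 1 -> legal
(6,4): no bracket -> illegal
(6,5): flips 1 -> legal
W mobility = 6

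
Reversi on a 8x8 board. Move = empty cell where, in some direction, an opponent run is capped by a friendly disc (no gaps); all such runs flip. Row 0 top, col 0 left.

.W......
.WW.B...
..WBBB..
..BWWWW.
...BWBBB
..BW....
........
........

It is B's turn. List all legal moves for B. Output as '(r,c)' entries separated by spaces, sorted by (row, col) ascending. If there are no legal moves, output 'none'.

(0,0): no bracket -> illegal
(0,2): flips 2 -> legal
(0,3): no bracket -> illegal
(1,0): no bracket -> illegal
(1,3): no bracket -> illegal
(2,0): no bracket -> illegal
(2,1): flips 1 -> legal
(2,6): flips 1 -> legal
(2,7): flips 1 -> legal
(3,1): no bracket -> illegal
(3,7): flips 4 -> legal
(4,2): flips 1 -> legal
(5,4): flips 3 -> legal
(5,5): no bracket -> illegal
(6,2): no bracket -> illegal
(6,3): flips 1 -> legal
(6,4): no bracket -> illegal

Answer: (0,2) (2,1) (2,6) (2,7) (3,7) (4,2) (5,4) (6,3)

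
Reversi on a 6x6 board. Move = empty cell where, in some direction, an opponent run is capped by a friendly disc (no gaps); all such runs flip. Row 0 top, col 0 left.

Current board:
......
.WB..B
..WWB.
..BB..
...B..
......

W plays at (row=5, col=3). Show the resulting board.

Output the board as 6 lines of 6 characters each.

Place W at (5,3); scan 8 dirs for brackets.
Dir NW: first cell '.' (not opp) -> no flip
Dir N: opp run (4,3) (3,3) capped by W -> flip
Dir NE: first cell '.' (not opp) -> no flip
Dir W: first cell '.' (not opp) -> no flip
Dir E: first cell '.' (not opp) -> no flip
Dir SW: edge -> no flip
Dir S: edge -> no flip
Dir SE: edge -> no flip
All flips: (3,3) (4,3)

Answer: ......
.WB..B
..WWB.
..BW..
...W..
...W..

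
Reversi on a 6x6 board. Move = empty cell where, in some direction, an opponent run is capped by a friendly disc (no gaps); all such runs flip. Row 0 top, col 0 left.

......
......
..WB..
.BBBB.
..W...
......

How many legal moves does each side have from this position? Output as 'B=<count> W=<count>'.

Answer: B=7 W=4

Derivation:
-- B to move --
(1,1): flips 1 -> legal
(1,2): flips 1 -> legal
(1,3): flips 1 -> legal
(2,1): flips 1 -> legal
(4,1): no bracket -> illegal
(4,3): no bracket -> illegal
(5,1): flips 1 -> legal
(5,2): flips 1 -> legal
(5,3): flips 1 -> legal
B mobility = 7
-- W to move --
(1,2): no bracket -> illegal
(1,3): no bracket -> illegal
(1,4): no bracket -> illegal
(2,0): flips 1 -> legal
(2,1): no bracket -> illegal
(2,4): flips 2 -> legal
(2,5): no bracket -> illegal
(3,0): no bracket -> illegal
(3,5): no bracket -> illegal
(4,0): flips 1 -> legal
(4,1): no bracket -> illegal
(4,3): no bracket -> illegal
(4,4): flips 1 -> legal
(4,5): no bracket -> illegal
W mobility = 4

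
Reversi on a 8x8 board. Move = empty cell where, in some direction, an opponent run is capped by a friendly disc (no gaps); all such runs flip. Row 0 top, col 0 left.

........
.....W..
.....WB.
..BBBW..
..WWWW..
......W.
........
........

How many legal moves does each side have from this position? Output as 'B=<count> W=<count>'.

-- B to move --
(0,4): flips 1 -> legal
(0,5): no bracket -> illegal
(0,6): no bracket -> illegal
(1,4): no bracket -> illegal
(1,6): flips 1 -> legal
(2,4): flips 1 -> legal
(3,1): no bracket -> illegal
(3,6): flips 1 -> legal
(4,1): no bracket -> illegal
(4,6): no bracket -> illegal
(4,7): no bracket -> illegal
(5,1): flips 1 -> legal
(5,2): flips 2 -> legal
(5,3): flips 3 -> legal
(5,4): flips 2 -> legal
(5,5): flips 1 -> legal
(5,7): no bracket -> illegal
(6,5): no bracket -> illegal
(6,6): no bracket -> illegal
(6,7): flips 2 -> legal
B mobility = 10
-- W to move --
(1,6): no bracket -> illegal
(1,7): flips 1 -> legal
(2,1): flips 1 -> legal
(2,2): flips 2 -> legal
(2,3): flips 2 -> legal
(2,4): flips 2 -> legal
(2,7): flips 1 -> legal
(3,1): flips 3 -> legal
(3,6): no bracket -> illegal
(3,7): flips 1 -> legal
(4,1): no bracket -> illegal
W mobility = 8

Answer: B=10 W=8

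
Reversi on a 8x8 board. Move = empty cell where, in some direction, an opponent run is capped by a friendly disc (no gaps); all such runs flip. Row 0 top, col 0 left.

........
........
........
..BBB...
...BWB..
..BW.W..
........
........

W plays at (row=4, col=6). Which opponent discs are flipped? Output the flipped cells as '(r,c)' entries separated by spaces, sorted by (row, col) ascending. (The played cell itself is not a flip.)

Dir NW: first cell '.' (not opp) -> no flip
Dir N: first cell '.' (not opp) -> no flip
Dir NE: first cell '.' (not opp) -> no flip
Dir W: opp run (4,5) capped by W -> flip
Dir E: first cell '.' (not opp) -> no flip
Dir SW: first cell 'W' (not opp) -> no flip
Dir S: first cell '.' (not opp) -> no flip
Dir SE: first cell '.' (not opp) -> no flip

Answer: (4,5)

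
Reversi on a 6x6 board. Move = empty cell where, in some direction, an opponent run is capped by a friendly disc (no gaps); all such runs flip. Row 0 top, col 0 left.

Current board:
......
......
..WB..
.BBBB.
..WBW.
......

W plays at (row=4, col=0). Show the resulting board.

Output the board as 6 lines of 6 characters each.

Answer: ......
......
..WB..
.WBBB.
W.WBW.
......

Derivation:
Place W at (4,0); scan 8 dirs for brackets.
Dir NW: edge -> no flip
Dir N: first cell '.' (not opp) -> no flip
Dir NE: opp run (3,1) capped by W -> flip
Dir W: edge -> no flip
Dir E: first cell '.' (not opp) -> no flip
Dir SW: edge -> no flip
Dir S: first cell '.' (not opp) -> no flip
Dir SE: first cell '.' (not opp) -> no flip
All flips: (3,1)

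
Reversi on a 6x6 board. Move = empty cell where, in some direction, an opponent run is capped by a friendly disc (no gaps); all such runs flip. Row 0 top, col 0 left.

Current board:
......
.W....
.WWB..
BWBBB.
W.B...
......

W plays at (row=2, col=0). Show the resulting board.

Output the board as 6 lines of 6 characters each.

Place W at (2,0); scan 8 dirs for brackets.
Dir NW: edge -> no flip
Dir N: first cell '.' (not opp) -> no flip
Dir NE: first cell 'W' (not opp) -> no flip
Dir W: edge -> no flip
Dir E: first cell 'W' (not opp) -> no flip
Dir SW: edge -> no flip
Dir S: opp run (3,0) capped by W -> flip
Dir SE: first cell 'W' (not opp) -> no flip
All flips: (3,0)

Answer: ......
.W....
WWWB..
WWBBB.
W.B...
......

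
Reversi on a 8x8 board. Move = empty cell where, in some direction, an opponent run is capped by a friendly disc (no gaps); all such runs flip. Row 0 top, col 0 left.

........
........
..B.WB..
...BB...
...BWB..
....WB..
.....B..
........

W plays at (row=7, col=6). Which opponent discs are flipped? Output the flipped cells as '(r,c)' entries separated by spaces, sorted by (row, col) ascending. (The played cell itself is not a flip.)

Answer: (6,5)

Derivation:
Dir NW: opp run (6,5) capped by W -> flip
Dir N: first cell '.' (not opp) -> no flip
Dir NE: first cell '.' (not opp) -> no flip
Dir W: first cell '.' (not opp) -> no flip
Dir E: first cell '.' (not opp) -> no flip
Dir SW: edge -> no flip
Dir S: edge -> no flip
Dir SE: edge -> no flip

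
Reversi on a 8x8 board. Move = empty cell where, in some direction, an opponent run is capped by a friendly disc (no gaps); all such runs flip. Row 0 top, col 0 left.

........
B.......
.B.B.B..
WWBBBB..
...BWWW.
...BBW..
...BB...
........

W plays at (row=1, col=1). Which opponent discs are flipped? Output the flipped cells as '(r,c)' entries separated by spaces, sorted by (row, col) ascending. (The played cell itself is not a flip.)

Dir NW: first cell '.' (not opp) -> no flip
Dir N: first cell '.' (not opp) -> no flip
Dir NE: first cell '.' (not opp) -> no flip
Dir W: opp run (1,0), next=edge -> no flip
Dir E: first cell '.' (not opp) -> no flip
Dir SW: first cell '.' (not opp) -> no flip
Dir S: opp run (2,1) capped by W -> flip
Dir SE: first cell '.' (not opp) -> no flip

Answer: (2,1)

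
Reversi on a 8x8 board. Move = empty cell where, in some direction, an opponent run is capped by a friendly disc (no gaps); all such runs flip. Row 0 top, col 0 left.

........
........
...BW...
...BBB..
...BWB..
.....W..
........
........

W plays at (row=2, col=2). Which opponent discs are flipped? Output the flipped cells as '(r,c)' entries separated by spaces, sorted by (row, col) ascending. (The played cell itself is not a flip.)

Dir NW: first cell '.' (not opp) -> no flip
Dir N: first cell '.' (not opp) -> no flip
Dir NE: first cell '.' (not opp) -> no flip
Dir W: first cell '.' (not opp) -> no flip
Dir E: opp run (2,3) capped by W -> flip
Dir SW: first cell '.' (not opp) -> no flip
Dir S: first cell '.' (not opp) -> no flip
Dir SE: opp run (3,3) capped by W -> flip

Answer: (2,3) (3,3)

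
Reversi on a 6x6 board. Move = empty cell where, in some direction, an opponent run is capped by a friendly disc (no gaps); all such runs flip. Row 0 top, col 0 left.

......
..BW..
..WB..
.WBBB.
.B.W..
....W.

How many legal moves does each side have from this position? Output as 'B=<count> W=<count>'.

Answer: B=7 W=9

Derivation:
-- B to move --
(0,2): no bracket -> illegal
(0,3): flips 1 -> legal
(0,4): no bracket -> illegal
(1,1): flips 1 -> legal
(1,4): flips 1 -> legal
(2,0): no bracket -> illegal
(2,1): flips 2 -> legal
(2,4): no bracket -> illegal
(3,0): flips 1 -> legal
(4,0): no bracket -> illegal
(4,2): no bracket -> illegal
(4,4): no bracket -> illegal
(4,5): no bracket -> illegal
(5,2): flips 1 -> legal
(5,3): flips 1 -> legal
(5,5): no bracket -> illegal
B mobility = 7
-- W to move --
(0,1): no bracket -> illegal
(0,2): flips 1 -> legal
(0,3): no bracket -> illegal
(1,1): flips 1 -> legal
(1,4): no bracket -> illegal
(2,1): flips 1 -> legal
(2,4): flips 1 -> legal
(2,5): flips 1 -> legal
(3,0): no bracket -> illegal
(3,5): flips 3 -> legal
(4,0): no bracket -> illegal
(4,2): flips 1 -> legal
(4,4): flips 1 -> legal
(4,5): no bracket -> illegal
(5,0): no bracket -> illegal
(5,1): flips 1 -> legal
(5,2): no bracket -> illegal
W mobility = 9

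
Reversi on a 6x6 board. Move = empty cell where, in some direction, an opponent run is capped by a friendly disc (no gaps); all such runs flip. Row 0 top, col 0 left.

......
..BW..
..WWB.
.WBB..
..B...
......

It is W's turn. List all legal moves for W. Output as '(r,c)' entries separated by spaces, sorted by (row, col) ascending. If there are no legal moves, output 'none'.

Answer: (0,1) (0,2) (1,1) (2,5) (3,4) (3,5) (4,1) (4,3) (4,4) (5,2) (5,3)

Derivation:
(0,1): flips 1 -> legal
(0,2): flips 1 -> legal
(0,3): no bracket -> illegal
(1,1): flips 1 -> legal
(1,4): no bracket -> illegal
(1,5): no bracket -> illegal
(2,1): no bracket -> illegal
(2,5): flips 1 -> legal
(3,4): flips 2 -> legal
(3,5): flips 1 -> legal
(4,1): flips 1 -> legal
(4,3): flips 1 -> legal
(4,4): flips 1 -> legal
(5,1): no bracket -> illegal
(5,2): flips 2 -> legal
(5,3): flips 1 -> legal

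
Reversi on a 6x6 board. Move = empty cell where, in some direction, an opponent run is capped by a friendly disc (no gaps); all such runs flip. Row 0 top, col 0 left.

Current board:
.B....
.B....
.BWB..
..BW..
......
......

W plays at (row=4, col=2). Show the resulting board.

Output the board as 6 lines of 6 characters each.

Answer: .B....
.B....
.BWB..
..WW..
..W...
......

Derivation:
Place W at (4,2); scan 8 dirs for brackets.
Dir NW: first cell '.' (not opp) -> no flip
Dir N: opp run (3,2) capped by W -> flip
Dir NE: first cell 'W' (not opp) -> no flip
Dir W: first cell '.' (not opp) -> no flip
Dir E: first cell '.' (not opp) -> no flip
Dir SW: first cell '.' (not opp) -> no flip
Dir S: first cell '.' (not opp) -> no flip
Dir SE: first cell '.' (not opp) -> no flip
All flips: (3,2)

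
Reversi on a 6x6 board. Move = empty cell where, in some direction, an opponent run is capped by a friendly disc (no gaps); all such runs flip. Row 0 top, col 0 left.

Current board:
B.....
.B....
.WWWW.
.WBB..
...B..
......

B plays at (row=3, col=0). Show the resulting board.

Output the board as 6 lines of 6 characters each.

Answer: B.....
.B....
.WWWW.
BBBB..
...B..
......

Derivation:
Place B at (3,0); scan 8 dirs for brackets.
Dir NW: edge -> no flip
Dir N: first cell '.' (not opp) -> no flip
Dir NE: opp run (2,1), next='.' -> no flip
Dir W: edge -> no flip
Dir E: opp run (3,1) capped by B -> flip
Dir SW: edge -> no flip
Dir S: first cell '.' (not opp) -> no flip
Dir SE: first cell '.' (not opp) -> no flip
All flips: (3,1)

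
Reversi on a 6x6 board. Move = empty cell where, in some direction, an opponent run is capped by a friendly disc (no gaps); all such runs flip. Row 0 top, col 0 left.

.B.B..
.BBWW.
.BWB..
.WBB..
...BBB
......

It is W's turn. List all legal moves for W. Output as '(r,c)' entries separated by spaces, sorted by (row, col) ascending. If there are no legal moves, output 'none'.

Answer: (0,0) (0,2) (1,0) (2,0) (2,4) (3,4) (4,1) (4,2) (5,3) (5,5)

Derivation:
(0,0): flips 1 -> legal
(0,2): flips 1 -> legal
(0,4): no bracket -> illegal
(1,0): flips 2 -> legal
(2,0): flips 1 -> legal
(2,4): flips 1 -> legal
(3,0): no bracket -> illegal
(3,4): flips 2 -> legal
(3,5): no bracket -> illegal
(4,1): flips 2 -> legal
(4,2): flips 1 -> legal
(5,2): no bracket -> illegal
(5,3): flips 3 -> legal
(5,4): no bracket -> illegal
(5,5): flips 2 -> legal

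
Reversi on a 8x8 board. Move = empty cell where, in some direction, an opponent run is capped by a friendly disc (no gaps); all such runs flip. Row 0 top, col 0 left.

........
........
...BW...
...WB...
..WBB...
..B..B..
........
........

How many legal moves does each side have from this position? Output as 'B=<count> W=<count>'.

Answer: B=5 W=8

Derivation:
-- B to move --
(1,3): no bracket -> illegal
(1,4): flips 1 -> legal
(1,5): no bracket -> illegal
(2,2): flips 1 -> legal
(2,5): flips 1 -> legal
(3,1): no bracket -> illegal
(3,2): flips 2 -> legal
(3,5): no bracket -> illegal
(4,1): flips 1 -> legal
(5,1): no bracket -> illegal
(5,3): no bracket -> illegal
B mobility = 5
-- W to move --
(1,2): no bracket -> illegal
(1,3): flips 1 -> legal
(1,4): no bracket -> illegal
(2,2): flips 1 -> legal
(2,5): no bracket -> illegal
(3,2): no bracket -> illegal
(3,5): flips 1 -> legal
(4,1): no bracket -> illegal
(4,5): flips 2 -> legal
(4,6): no bracket -> illegal
(5,1): no bracket -> illegal
(5,3): flips 1 -> legal
(5,4): flips 2 -> legal
(5,6): no bracket -> illegal
(6,1): no bracket -> illegal
(6,2): flips 1 -> legal
(6,3): no bracket -> illegal
(6,4): no bracket -> illegal
(6,5): no bracket -> illegal
(6,6): flips 2 -> legal
W mobility = 8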